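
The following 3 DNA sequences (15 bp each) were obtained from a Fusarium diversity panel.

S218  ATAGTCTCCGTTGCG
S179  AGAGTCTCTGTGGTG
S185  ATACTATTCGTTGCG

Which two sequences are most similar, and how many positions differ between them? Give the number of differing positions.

3

Pairwise Hamming distances:
  S218 vs S179: 4
  S218 vs S185: 3
  S179 vs S185: 7
The smallest is 3, between S218 and S185.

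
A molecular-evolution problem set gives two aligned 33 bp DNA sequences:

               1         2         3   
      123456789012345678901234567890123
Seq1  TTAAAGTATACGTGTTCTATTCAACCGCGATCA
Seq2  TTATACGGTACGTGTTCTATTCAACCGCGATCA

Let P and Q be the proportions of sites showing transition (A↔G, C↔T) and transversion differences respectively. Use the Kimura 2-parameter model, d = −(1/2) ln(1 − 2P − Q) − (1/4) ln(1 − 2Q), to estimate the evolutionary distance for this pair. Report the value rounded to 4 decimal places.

0.1323

The sequences differ at positions 4 (A/T, transversion), 6 (G/C, transversion), 7 (T/G, transversion), 8 (A/G, transition).
Of the 4 differences, 1 transition and 3 transversions over 33 sites: P = 1/33 = 0.030303, Q = 3/33 = 0.090909.
d = −0.5·ln(0.848485) − 0.25·ln(0.818182) = −0.5·(-0.164303) − 0.25·(-0.200670) = 0.1323.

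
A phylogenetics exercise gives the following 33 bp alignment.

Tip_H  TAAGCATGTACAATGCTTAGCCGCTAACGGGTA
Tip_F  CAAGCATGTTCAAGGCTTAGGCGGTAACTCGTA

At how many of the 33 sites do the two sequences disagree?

The sequences differ at positions 1 (T/C), 10 (A/T), 14 (T/G), 21 (C/G), 24 (C/G), 29 (G/T), 30 (G/C).
That gives 7 mismatches out of 33 aligned sites, so the Hamming distance is 7.

7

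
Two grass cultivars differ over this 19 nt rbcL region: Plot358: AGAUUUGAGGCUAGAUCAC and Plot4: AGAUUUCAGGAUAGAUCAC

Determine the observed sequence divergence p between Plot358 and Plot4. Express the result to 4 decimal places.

0.1053

Mismatches occur at site 7 (G/C), site 11 (C/A).
There are 2 differences over 19 sites, so p = 2/19 = 0.1053.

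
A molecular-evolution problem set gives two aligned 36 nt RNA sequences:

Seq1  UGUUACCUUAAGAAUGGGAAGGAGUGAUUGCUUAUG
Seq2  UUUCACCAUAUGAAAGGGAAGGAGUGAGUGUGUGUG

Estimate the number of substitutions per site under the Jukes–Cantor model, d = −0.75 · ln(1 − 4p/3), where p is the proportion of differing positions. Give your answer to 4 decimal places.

Mismatches occur at site 2 (G↔U), site 4 (U↔C), site 8 (U↔A), site 11 (A↔U), site 15 (U↔A), site 28 (U↔G), site 31 (C↔U), site 32 (U↔G), site 34 (A↔G).
p = 9/36 = 0.250000.
d = −0.75 · ln(1 − (4/3)·0.250000) = −0.75 · ln(0.666667) = −0.75 · (-0.405465) = 0.3041.

0.3041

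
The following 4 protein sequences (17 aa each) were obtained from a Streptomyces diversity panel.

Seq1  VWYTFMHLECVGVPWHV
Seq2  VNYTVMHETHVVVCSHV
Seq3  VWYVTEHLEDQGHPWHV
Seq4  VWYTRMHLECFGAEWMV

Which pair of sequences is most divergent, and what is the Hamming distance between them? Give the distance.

Pairwise Hamming distances:
  Seq1 vs Seq2: 8
  Seq1 vs Seq3: 6
  Seq1 vs Seq4: 5
  Seq2 vs Seq3: 12
  Seq2 vs Seq4: 11
  Seq3 vs Seq4: 8
The largest is 12, between Seq2 and Seq3.

12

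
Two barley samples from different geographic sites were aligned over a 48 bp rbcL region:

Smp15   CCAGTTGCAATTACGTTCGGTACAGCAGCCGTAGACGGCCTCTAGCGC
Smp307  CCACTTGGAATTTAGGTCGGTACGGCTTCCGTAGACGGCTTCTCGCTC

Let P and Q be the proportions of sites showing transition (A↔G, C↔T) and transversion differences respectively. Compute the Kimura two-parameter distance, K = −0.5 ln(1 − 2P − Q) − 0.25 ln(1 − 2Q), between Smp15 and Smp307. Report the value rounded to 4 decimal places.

0.2754

The sequences differ at positions 4 (G/C, transversion), 8 (C/G, transversion), 13 (A/T, transversion), 14 (C/A, transversion), 16 (T/G, transversion), 24 (A/G, transition), 27 (A/T, transversion), 28 (G/T, transversion), 40 (C/T, transition), 44 (A/C, transversion), 47 (G/T, transversion).
Of the 11 differences, 2 transitions and 9 transversions over 48 sites: P = 2/48 = 0.041667, Q = 9/48 = 0.187500.
d = −0.5·ln(0.729166) − 0.25·ln(0.625000) = −0.5·(-0.315854) − 0.25·(-0.470004) = 0.2754.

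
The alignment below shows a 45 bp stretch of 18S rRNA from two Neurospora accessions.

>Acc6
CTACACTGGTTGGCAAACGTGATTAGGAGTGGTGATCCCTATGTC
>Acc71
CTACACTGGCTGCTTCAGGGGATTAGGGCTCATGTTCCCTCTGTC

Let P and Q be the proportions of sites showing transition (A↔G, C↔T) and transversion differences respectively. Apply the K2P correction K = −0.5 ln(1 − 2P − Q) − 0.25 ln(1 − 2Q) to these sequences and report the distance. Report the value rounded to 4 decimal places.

0.3649

Mismatches occur at site 10 (T→C, transition), site 13 (G→C, transversion), site 14 (C→T, transition), site 15 (A→T, transversion), site 16 (A→C, transversion), site 18 (C→G, transversion), site 20 (T→G, transversion), site 28 (A→G, transition), site 29 (G→C, transversion), site 31 (G→C, transversion), site 32 (G→A, transition), site 35 (A→T, transversion), site 41 (A→C, transversion).
Of the 13 differences, 4 transitions and 9 transversions over 45 sites: P = 4/45 = 0.088889, Q = 9/45 = 0.200000.
d = −0.5·ln(0.622222) − 0.25·ln(0.600000) = −0.5·(-0.474458) − 0.25·(-0.510826) = 0.3649.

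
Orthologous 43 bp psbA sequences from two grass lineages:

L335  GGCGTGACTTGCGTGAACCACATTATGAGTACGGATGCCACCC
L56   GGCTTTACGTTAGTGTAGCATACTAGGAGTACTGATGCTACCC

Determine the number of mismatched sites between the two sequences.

12

Differing sites — 4:G/T; 6:G/T; 9:T/G; 11:G/T; 12:C/A; 16:A/T; 18:C/G; 21:C/T; 23:T/C; 26:T/G; 33:G/T; 39:C/T.
That gives 12 mismatches out of 43 aligned sites, so the Hamming distance is 12.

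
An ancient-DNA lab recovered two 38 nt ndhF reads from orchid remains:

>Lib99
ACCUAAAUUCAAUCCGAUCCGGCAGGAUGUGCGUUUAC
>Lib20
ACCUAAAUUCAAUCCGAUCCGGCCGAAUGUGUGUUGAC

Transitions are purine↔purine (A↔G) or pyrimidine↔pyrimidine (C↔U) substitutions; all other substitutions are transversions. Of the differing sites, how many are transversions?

2

Differing sites — 24:A/C (Tv); 26:G/A (Ti); 32:C/U (Ti); 36:U/G (Tv).
Of the 4 differences, 2 transitions and 2 transversions, so the answer is 2.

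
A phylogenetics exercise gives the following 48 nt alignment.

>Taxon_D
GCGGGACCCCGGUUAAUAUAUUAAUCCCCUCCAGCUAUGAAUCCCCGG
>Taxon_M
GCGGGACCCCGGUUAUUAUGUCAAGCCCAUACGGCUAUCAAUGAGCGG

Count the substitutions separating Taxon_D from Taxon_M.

11

The sequences differ at positions 16 (A/U), 20 (A/G), 22 (U/C), 25 (U/G), 29 (C/A), 31 (C/A), 33 (A/G), 39 (G/C), 43 (C/G), 44 (C/A), 45 (C/G).
That gives 11 mismatches out of 48 aligned sites, so the Hamming distance is 11.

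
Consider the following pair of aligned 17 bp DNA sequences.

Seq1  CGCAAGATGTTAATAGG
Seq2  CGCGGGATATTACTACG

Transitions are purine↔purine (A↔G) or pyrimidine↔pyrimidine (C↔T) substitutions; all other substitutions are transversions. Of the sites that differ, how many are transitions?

Mismatches occur at site 4 (A→G, transition), site 5 (A→G, transition), site 9 (G→A, transition), site 13 (A→C, transversion), site 16 (G→C, transversion).
Of the 5 differences, 3 transitions and 2 transversions, so the answer is 3.

3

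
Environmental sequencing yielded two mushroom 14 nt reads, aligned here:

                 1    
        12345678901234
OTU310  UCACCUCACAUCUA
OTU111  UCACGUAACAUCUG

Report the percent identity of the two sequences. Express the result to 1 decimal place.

Differing sites — 5:C/G; 7:C/A; 14:A/G.
11 of the 14 sites match, so the percent identity is 11/14 × 100 = 78.6%.

78.6%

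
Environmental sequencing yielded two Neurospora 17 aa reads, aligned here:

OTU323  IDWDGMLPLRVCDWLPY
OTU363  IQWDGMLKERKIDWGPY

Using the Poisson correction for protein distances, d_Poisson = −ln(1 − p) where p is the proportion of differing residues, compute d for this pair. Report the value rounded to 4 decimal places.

Mismatches occur at site 2 (D↔Q), site 8 (P↔K), site 9 (L↔E), site 11 (V↔K), site 12 (C↔I), site 15 (L↔G).
p = 6/17 = 0.352941.
d = −ln(1 − 0.352941) = −ln(0.647059) = 0.4353.

0.4353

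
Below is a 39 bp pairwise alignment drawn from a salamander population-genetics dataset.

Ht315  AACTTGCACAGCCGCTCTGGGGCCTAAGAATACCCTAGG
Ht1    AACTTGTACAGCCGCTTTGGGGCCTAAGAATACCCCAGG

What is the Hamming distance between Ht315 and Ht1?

The sequences differ at positions 7 (C/T), 17 (C/T), 36 (T/C).
That gives 3 mismatches out of 39 aligned sites, so the Hamming distance is 3.

3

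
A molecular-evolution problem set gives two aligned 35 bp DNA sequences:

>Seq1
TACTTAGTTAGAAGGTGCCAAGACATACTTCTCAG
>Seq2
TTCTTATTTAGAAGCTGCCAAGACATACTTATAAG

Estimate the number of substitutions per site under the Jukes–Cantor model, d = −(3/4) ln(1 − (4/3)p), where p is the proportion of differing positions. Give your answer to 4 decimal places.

0.1585

Differing sites — 2:A/T; 7:G/T; 15:G/C; 31:C/A; 33:C/A.
p = 5/35 = 0.142857.
d = −0.75 · ln(1 − (4/3)·0.142857) = −0.75 · ln(0.809524) = −0.75 · (-0.211309) = 0.1585.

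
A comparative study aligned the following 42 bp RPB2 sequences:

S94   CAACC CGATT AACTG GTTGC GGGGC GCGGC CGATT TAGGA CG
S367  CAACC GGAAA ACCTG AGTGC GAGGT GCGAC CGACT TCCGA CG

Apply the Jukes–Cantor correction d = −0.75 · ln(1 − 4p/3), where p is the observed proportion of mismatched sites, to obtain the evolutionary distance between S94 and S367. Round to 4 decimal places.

The sequences differ at positions 6 (C/G), 9 (T/A), 10 (T/A), 12 (A/C), 16 (G/A), 17 (T/G), 22 (G/A), 25 (C/T), 29 (G/A), 34 (T/C), 37 (A/C), 38 (G/C).
p = 12/42 = 0.285714.
d = −0.75 · ln(1 − (4/3)·0.285714) = −0.75 · ln(0.619048) = −0.75 · (-0.479572) = 0.3597.

0.3597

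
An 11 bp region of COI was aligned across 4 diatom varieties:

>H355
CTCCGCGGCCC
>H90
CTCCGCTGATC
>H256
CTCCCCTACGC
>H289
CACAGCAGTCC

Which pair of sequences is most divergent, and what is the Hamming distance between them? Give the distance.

7

Pairwise Hamming distances:
  H355 vs H90: 3
  H355 vs H256: 4
  H355 vs H289: 4
  H90 vs H256: 4
  H90 vs H289: 5
  H256 vs H289: 7
The largest is 7, between H256 and H289.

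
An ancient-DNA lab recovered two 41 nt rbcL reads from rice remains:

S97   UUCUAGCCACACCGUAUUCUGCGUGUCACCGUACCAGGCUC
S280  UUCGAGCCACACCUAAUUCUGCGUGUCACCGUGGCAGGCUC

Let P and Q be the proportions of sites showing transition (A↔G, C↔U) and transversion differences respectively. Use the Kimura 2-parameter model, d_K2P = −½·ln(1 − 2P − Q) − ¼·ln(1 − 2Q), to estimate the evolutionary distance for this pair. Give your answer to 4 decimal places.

Differing sites — 4:U/G (Tv); 14:G/U (Tv); 15:U/A (Tv); 33:A/G (Ti); 34:C/G (Tv).
Of the 5 differences, 1 transition and 4 transversions over 41 sites: P = 1/41 = 0.024390, Q = 4/41 = 0.097561.
d = −0.5·ln(0.853659) − 0.25·ln(0.804878) = −0.5·(-0.158223) − 0.25·(-0.217065) = 0.1334.

0.1334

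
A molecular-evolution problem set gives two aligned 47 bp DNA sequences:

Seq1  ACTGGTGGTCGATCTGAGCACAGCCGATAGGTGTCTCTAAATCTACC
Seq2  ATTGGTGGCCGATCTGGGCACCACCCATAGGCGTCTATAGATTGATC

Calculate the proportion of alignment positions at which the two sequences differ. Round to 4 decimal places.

Mismatches occur at site 2 (C→T), site 9 (T→C), site 17 (A→G), site 22 (A→C), site 23 (G→A), site 26 (G→C), site 32 (T→C), site 37 (C→A), site 40 (A→G), site 43 (C→T), site 44 (T→G), site 46 (C→T).
There are 12 differences over 47 sites, so p = 12/47 = 0.2553.

0.2553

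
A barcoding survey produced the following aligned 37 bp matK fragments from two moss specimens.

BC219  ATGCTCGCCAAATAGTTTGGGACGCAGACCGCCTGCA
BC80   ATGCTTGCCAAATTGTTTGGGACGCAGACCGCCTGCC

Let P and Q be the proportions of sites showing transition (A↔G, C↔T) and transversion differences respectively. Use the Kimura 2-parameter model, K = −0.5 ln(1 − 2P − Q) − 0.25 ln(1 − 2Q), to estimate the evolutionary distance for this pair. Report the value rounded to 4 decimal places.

0.0858

The sequences differ at positions 6 (C/T, transition), 14 (A/T, transversion), 37 (A/C, transversion).
Of the 3 differences, 1 transition and 2 transversions over 37 sites: P = 1/37 = 0.027027, Q = 2/37 = 0.054054.
d = −0.5·ln(0.891892) − 0.25·ln(0.891892) = −0.5·(-0.114410) − 0.25·(-0.114410) = 0.0858.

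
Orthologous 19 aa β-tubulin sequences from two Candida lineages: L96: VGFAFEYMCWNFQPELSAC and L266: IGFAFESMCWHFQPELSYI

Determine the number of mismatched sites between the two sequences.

The sequences differ at positions 1 (V/I), 7 (Y/S), 11 (N/H), 18 (A/Y), 19 (C/I).
That gives 5 mismatches out of 19 aligned sites, so the Hamming distance is 5.

5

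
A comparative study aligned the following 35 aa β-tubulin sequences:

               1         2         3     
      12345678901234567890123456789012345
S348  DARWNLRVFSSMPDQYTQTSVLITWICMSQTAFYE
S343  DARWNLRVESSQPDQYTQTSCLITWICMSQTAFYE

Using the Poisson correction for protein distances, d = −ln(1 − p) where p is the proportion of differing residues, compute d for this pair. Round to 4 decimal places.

0.0896

Differing sites — 9:F/E; 12:M/Q; 21:V/C.
p = 3/35 = 0.085714.
d = −ln(1 − 0.085714) = −ln(0.914286) = 0.0896.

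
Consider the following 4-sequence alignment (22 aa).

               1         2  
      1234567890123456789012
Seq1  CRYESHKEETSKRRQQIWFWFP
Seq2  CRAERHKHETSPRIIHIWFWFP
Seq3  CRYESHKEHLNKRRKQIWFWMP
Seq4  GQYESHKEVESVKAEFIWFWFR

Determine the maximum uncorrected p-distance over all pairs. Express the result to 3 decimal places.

Pairwise Hamming distances:
  Seq1 vs Seq2: 7
  Seq1 vs Seq3: 5
  Seq1 vs Seq4: 10
  Seq2 vs Seq3: 11
  Seq2 vs Seq4: 13
  Seq3 vs Seq4: 12
The largest is 13 mismatches, between Seq2 and Seq4; p = 13/22 = 0.591.

0.591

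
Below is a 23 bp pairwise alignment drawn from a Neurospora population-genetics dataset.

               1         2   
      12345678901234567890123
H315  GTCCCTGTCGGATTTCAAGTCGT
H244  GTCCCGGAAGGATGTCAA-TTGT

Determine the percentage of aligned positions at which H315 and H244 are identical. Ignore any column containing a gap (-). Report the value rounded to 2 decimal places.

77.27%

Excluding the 1 gap column leaves 22 comparable sites.
Differing sites — 6:T/G; 8:T/A; 9:C/A; 14:T/G; 21:C/T.
17 of the 22 comparable sites match, so the percent identity is 17/22 × 100 = 77.27%.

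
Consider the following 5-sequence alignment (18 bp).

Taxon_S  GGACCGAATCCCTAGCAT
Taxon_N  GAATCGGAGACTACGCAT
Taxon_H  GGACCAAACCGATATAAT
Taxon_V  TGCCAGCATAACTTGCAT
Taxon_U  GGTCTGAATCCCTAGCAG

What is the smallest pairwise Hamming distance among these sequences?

3

Pairwise Hamming distances:
  Taxon_S vs Taxon_N: 8
  Taxon_S vs Taxon_H: 6
  Taxon_S vs Taxon_V: 7
  Taxon_S vs Taxon_U: 3
  Taxon_N vs Taxon_H: 12
  Taxon_N vs Taxon_V: 11
  Taxon_N vs Taxon_U: 11
  Taxon_H vs Taxon_V: 12
  Taxon_H vs Taxon_U: 9
  Taxon_V vs Taxon_U: 8
The smallest is 3, between Taxon_S and Taxon_U.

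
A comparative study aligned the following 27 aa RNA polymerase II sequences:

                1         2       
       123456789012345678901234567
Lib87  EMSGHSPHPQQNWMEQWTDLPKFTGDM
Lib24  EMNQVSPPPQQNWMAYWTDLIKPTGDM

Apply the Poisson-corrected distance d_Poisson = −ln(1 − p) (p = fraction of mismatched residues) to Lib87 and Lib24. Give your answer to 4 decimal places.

0.3514

Mismatches occur at site 3 (S/N), site 4 (G/Q), site 5 (H/V), site 8 (H/P), site 15 (E/A), site 16 (Q/Y), site 21 (P/I), site 23 (F/P).
p = 8/27 = 0.296296.
d = −ln(1 − 0.296296) = −ln(0.703704) = 0.3514.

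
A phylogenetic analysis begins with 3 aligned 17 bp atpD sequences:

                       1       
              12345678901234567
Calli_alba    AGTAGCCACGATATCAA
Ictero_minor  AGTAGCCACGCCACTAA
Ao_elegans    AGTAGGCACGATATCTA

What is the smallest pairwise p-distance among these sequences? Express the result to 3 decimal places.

Pairwise Hamming distances:
  Calli_alba vs Ictero_minor: 4
  Calli_alba vs Ao_elegans: 2
  Ictero_minor vs Ao_elegans: 6
The smallest is 2 mismatches, between Calli_alba and Ao_elegans; p = 2/17 = 0.118.

0.118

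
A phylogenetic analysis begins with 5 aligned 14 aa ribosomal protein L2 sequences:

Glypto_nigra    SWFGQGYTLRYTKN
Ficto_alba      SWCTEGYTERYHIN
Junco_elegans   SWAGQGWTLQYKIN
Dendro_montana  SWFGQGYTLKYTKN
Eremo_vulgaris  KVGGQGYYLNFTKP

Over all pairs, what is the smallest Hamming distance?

Pairwise Hamming distances:
  Glypto_nigra vs Ficto_alba: 6
  Glypto_nigra vs Junco_elegans: 5
  Glypto_nigra vs Dendro_montana: 1
  Glypto_nigra vs Eremo_vulgaris: 7
  Ficto_alba vs Junco_elegans: 7
  Ficto_alba vs Dendro_montana: 7
  Ficto_alba vs Eremo_vulgaris: 12
  Junco_elegans vs Dendro_montana: 5
  Junco_elegans vs Eremo_vulgaris: 10
  Dendro_montana vs Eremo_vulgaris: 7
The smallest is 1, between Glypto_nigra and Dendro_montana.

1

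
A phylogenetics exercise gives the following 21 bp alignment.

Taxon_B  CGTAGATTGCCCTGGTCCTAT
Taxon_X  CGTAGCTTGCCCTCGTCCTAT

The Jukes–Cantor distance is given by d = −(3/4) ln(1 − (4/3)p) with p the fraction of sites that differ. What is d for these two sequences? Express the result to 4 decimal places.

Mismatches occur at site 6 (A↔C), site 14 (G↔C).
p = 2/21 = 0.095238.
d = −0.75 · ln(1 − (4/3)·0.095238) = −0.75 · ln(0.873016) = −0.75 · (-0.135801) = 0.1019.

0.1019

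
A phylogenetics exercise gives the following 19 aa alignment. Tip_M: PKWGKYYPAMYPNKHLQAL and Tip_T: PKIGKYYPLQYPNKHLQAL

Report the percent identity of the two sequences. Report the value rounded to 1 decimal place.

84.2%

Differing sites — 3:W/I; 9:A/L; 10:M/Q.
16 of the 19 sites match, so the percent identity is 16/19 × 100 = 84.2%.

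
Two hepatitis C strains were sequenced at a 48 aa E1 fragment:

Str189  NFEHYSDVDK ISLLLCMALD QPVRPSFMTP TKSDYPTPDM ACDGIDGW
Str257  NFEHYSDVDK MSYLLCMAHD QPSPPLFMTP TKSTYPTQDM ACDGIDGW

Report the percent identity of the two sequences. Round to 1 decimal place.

Mismatches occur at site 11 (I↔M), site 13 (L↔Y), site 19 (L↔H), site 23 (V↔S), site 24 (R↔P), site 26 (S↔L), site 34 (D↔T), site 38 (P↔Q).
40 of the 48 sites match, so the percent identity is 40/48 × 100 = 83.3%.

83.3%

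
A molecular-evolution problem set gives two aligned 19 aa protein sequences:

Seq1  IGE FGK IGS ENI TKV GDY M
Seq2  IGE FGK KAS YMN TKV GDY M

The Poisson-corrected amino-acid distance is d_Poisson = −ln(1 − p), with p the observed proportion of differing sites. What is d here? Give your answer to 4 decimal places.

The sequences differ at positions 7 (I/K), 8 (G/A), 10 (E/Y), 11 (N/M), 12 (I/N).
p = 5/19 = 0.263158.
d = −ln(1 − 0.263158) = −ln(0.736842) = 0.3054.

0.3054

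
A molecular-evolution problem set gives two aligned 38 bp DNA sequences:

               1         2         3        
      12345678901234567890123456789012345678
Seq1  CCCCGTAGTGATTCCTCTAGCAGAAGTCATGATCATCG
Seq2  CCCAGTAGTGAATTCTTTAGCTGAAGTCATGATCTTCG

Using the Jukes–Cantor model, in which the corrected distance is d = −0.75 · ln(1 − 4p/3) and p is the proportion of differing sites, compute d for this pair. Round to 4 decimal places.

Differing sites — 4:C/A; 12:T/A; 14:C/T; 17:C/T; 22:A/T; 35:A/T.
p = 6/38 = 0.157895.
d = −0.75 · ln(1 − (4/3)·0.157895) = −0.75 · ln(0.789473) = −0.75 · (-0.236390) = 0.1773.

0.1773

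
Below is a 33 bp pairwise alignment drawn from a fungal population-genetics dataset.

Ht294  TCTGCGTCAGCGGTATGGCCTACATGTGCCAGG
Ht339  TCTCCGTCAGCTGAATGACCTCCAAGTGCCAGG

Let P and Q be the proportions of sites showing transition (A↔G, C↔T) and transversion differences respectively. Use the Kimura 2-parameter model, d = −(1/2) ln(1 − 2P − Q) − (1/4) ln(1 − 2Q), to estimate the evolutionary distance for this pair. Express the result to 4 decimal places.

0.2095

The sequences differ at positions 4 (G/C, transversion), 12 (G/T, transversion), 14 (T/A, transversion), 18 (G/A, transition), 22 (A/C, transversion), 25 (T/A, transversion).
Of the 6 differences, 1 transition and 5 transversions over 33 sites: P = 1/33 = 0.030303, Q = 5/33 = 0.151515.
d = −0.5·ln(0.787879) − 0.25·ln(0.696970) = −0.5·(-0.238411) − 0.25·(-0.361013) = 0.2095.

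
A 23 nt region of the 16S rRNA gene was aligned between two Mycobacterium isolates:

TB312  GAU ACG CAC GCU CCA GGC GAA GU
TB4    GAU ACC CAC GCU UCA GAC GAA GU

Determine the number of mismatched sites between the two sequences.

Differing sites — 6:G/C; 13:C/U; 17:G/A.
That gives 3 mismatches out of 23 aligned sites, so the Hamming distance is 3.

3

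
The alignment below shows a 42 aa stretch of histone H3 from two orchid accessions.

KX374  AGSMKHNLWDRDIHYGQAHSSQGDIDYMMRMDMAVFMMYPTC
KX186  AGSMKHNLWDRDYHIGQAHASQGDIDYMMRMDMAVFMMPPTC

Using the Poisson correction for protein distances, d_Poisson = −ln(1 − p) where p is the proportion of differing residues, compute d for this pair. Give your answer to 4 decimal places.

Differing sites — 13:I/Y; 15:Y/I; 20:S/A; 39:Y/P.
p = 4/42 = 0.095238.
d = −ln(1 − 0.095238) = −ln(0.904762) = 0.1001.

0.1001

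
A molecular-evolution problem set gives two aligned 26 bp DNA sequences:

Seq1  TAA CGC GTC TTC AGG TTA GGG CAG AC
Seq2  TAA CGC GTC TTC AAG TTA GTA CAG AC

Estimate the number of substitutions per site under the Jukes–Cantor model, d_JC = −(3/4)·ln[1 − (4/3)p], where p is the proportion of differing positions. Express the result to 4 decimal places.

Mismatches occur at site 14 (G→A), site 20 (G→T), site 21 (G→A).
p = 3/26 = 0.115385.
d = −0.75 · ln(1 − (4/3)·0.115385) = −0.75 · ln(0.846153) = −0.75 · (-0.167055) = 0.1253.

0.1253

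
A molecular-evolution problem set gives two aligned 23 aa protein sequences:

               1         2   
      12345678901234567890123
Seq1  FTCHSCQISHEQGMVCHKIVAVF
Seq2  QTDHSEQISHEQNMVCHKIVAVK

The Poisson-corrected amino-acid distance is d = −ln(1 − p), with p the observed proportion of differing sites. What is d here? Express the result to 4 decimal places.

Differing sites — 1:F/Q; 3:C/D; 6:C/E; 13:G/N; 23:F/K.
p = 5/23 = 0.217391.
d = −ln(1 − 0.217391) = −ln(0.782609) = 0.2451.

0.2451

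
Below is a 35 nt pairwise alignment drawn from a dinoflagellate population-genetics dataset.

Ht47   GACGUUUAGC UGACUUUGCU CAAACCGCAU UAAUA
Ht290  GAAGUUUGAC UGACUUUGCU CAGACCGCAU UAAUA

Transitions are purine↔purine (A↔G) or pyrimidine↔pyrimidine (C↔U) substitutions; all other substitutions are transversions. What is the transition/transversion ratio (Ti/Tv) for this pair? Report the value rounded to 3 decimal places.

Differing sites — 3:C/A (Tv); 8:A/G (Ti); 9:G/A (Ti); 23:A/G (Ti).
Of the 4 differences, 3 transitions and 1 transversion, so Ti/Tv = 3/1 = 3.000.

3.000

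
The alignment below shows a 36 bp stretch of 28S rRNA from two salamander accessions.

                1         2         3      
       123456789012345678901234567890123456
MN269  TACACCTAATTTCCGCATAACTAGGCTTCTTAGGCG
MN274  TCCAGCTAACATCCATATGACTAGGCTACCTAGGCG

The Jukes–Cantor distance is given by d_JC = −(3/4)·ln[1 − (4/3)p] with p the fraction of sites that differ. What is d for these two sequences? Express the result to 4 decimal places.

0.3041

The sequences differ at positions 2 (A/C), 5 (C/G), 10 (T/C), 11 (T/A), 15 (G/A), 16 (C/T), 19 (A/G), 28 (T/A), 30 (T/C).
p = 9/36 = 0.250000.
d = −0.75 · ln(1 − (4/3)·0.250000) = −0.75 · ln(0.666667) = −0.75 · (-0.405465) = 0.3041.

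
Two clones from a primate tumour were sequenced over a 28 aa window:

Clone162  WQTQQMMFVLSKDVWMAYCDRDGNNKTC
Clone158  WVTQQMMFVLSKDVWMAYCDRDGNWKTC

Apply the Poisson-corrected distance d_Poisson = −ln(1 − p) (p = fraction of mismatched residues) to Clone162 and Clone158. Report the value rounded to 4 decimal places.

Mismatches occur at site 2 (Q/V), site 25 (N/W).
p = 2/28 = 0.071429.
d = −ln(1 − 0.071429) = −ln(0.928571) = 0.0741.

0.0741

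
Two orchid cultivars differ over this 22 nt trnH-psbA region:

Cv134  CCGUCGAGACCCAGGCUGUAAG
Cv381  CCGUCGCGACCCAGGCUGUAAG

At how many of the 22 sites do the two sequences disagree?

The sequences differ at position 7 (A/C).
That gives 1 mismatch out of 22 aligned sites, so the Hamming distance is 1.

1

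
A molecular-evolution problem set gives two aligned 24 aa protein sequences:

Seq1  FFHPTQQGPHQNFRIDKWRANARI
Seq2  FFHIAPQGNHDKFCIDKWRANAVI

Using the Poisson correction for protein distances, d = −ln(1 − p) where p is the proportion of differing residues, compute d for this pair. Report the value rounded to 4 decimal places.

0.4055

Differing sites — 4:P/I; 5:T/A; 6:Q/P; 9:P/N; 11:Q/D; 12:N/K; 14:R/C; 23:R/V.
p = 8/24 = 0.333333.
d = −ln(1 − 0.333333) = −ln(0.666667) = 0.4055.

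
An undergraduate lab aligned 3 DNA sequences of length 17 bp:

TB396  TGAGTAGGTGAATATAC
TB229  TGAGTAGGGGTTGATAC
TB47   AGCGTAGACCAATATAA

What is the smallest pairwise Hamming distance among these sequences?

4

Pairwise Hamming distances:
  TB396 vs TB229: 4
  TB396 vs TB47: 6
  TB229 vs TB47: 9
The smallest is 4, between TB396 and TB229.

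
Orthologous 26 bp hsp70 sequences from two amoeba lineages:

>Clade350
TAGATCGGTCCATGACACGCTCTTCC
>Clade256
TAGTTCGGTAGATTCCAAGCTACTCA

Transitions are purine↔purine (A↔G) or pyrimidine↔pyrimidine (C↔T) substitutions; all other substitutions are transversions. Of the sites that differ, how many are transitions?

1

Differing sites — 4:A/T (Tv); 10:C/A (Tv); 11:C/G (Tv); 14:G/T (Tv); 15:A/C (Tv); 18:C/A (Tv); 22:C/A (Tv); 23:T/C (Ti); 26:C/A (Tv).
Of the 9 differences, 1 transition and 8 transversions, so the answer is 1.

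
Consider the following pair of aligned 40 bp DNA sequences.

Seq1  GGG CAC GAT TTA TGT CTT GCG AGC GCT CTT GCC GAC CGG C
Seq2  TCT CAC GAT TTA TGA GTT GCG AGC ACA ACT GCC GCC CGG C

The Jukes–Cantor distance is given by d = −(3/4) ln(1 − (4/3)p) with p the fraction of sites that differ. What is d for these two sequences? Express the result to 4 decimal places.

0.3041

The sequences differ at positions 1 (G/T), 2 (G/C), 3 (G/T), 15 (T/A), 16 (C/G), 25 (G/A), 27 (T/A), 28 (C/A), 29 (T/C), 35 (A/C).
p = 10/40 = 0.250000.
d = −0.75 · ln(1 − (4/3)·0.250000) = −0.75 · ln(0.666667) = −0.75 · (-0.405465) = 0.3041.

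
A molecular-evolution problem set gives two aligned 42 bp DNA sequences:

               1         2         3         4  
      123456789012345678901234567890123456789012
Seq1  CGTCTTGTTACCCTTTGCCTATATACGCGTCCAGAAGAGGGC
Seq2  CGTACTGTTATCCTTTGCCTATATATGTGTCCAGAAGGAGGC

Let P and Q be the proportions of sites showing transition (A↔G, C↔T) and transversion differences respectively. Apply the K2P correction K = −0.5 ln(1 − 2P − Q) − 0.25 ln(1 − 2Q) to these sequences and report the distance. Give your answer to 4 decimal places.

0.1974

Differing sites — 4:C/A (Tv); 5:T/C (Ti); 11:C/T (Ti); 26:C/T (Ti); 28:C/T (Ti); 38:A/G (Ti); 39:G/A (Ti).
Of the 7 differences, 6 transitions and 1 transversion over 42 sites: P = 6/42 = 0.142857, Q = 1/42 = 0.023810.
d = −0.5·ln(0.690476) − 0.25·ln(0.952380) = −0.5·(-0.370374) − 0.25·(-0.048791) = 0.1974.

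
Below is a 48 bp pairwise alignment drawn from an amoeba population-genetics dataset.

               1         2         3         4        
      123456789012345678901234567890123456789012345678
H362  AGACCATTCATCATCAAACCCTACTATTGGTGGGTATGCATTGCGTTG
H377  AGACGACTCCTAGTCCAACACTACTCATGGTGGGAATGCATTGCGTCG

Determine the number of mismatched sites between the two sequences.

11

Differing sites — 5:C/G; 7:T/C; 10:A/C; 12:C/A; 13:A/G; 16:A/C; 20:C/A; 26:A/C; 27:T/A; 35:T/A; 47:T/C.
That gives 11 mismatches out of 48 aligned sites, so the Hamming distance is 11.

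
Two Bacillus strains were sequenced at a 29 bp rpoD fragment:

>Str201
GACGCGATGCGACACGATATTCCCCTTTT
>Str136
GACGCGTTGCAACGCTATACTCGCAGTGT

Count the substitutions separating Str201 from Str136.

9

Mismatches occur at site 7 (A↔T), site 11 (G↔A), site 14 (A↔G), site 16 (G↔T), site 20 (T↔C), site 23 (C↔G), site 25 (C↔A), site 26 (T↔G), site 28 (T↔G).
That gives 9 mismatches out of 29 aligned sites, so the Hamming distance is 9.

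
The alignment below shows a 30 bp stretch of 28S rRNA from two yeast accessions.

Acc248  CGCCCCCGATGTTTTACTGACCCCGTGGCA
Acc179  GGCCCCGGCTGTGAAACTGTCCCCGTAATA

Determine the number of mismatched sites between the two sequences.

Mismatches occur at site 1 (C↔G), site 7 (C↔G), site 9 (A↔C), site 13 (T↔G), site 14 (T↔A), site 15 (T↔A), site 20 (A↔T), site 27 (G↔A), site 28 (G↔A), site 29 (C↔T).
That gives 10 mismatches out of 30 aligned sites, so the Hamming distance is 10.

10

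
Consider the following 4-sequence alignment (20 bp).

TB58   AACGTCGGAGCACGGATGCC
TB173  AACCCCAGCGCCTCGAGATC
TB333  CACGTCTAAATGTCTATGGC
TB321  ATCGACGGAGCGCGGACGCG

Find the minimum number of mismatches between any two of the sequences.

5

Pairwise Hamming distances:
  TB58 vs TB173: 10
  TB58 vs TB333: 10
  TB58 vs TB321: 5
  TB173 vs TB333: 13
  TB173 vs TB321: 12
  TB333 vs TB321: 13
The smallest is 5, between TB58 and TB321.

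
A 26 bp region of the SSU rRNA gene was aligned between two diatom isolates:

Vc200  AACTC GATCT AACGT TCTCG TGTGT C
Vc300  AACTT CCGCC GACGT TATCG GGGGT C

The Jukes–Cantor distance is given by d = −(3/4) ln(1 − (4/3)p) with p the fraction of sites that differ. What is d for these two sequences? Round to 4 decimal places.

The sequences differ at positions 5 (C/T), 6 (G/C), 7 (A/C), 8 (T/G), 10 (T/C), 11 (A/G), 17 (C/A), 21 (T/G), 23 (T/G).
p = 9/26 = 0.346154.
d = −0.75 · ln(1 − (4/3)·0.346154) = −0.75 · ln(0.538461) = −0.75 · (-0.619040) = 0.4643.

0.4643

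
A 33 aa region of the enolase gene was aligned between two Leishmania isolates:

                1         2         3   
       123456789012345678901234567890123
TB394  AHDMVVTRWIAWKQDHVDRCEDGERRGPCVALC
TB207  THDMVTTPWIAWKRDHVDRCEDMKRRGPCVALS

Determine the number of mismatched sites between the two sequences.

7

The sequences differ at positions 1 (A/T), 6 (V/T), 8 (R/P), 14 (Q/R), 23 (G/M), 24 (E/K), 33 (C/S).
That gives 7 mismatches out of 33 aligned sites, so the Hamming distance is 7.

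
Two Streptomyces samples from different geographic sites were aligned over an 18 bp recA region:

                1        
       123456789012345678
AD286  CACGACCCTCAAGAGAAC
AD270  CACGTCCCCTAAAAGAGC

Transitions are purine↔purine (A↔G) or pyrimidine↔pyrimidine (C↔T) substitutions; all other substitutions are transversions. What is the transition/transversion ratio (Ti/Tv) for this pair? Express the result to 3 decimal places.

4.000

The sequences differ at positions 5 (A/T, transversion), 9 (T/C, transition), 10 (C/T, transition), 13 (G/A, transition), 17 (A/G, transition).
Of the 5 differences, 4 transitions and 1 transversion, so Ti/Tv = 4/1 = 4.000.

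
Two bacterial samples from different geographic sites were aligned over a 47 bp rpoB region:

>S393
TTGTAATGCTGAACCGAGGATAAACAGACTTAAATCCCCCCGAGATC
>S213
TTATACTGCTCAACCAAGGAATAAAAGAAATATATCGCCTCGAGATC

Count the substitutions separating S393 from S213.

12

The sequences differ at positions 3 (G/A), 6 (A/C), 11 (G/C), 16 (G/A), 21 (T/A), 22 (A/T), 25 (C/A), 29 (C/A), 30 (T/A), 33 (A/T), 37 (C/G), 40 (C/T).
That gives 12 mismatches out of 47 aligned sites, so the Hamming distance is 12.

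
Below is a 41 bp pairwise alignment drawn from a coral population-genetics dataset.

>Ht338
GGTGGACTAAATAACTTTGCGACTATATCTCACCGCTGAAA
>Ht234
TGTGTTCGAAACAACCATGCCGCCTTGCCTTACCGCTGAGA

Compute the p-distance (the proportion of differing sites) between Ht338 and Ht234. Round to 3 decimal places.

0.366

Mismatches occur at site 1 (G→T), site 5 (G→T), site 6 (A→T), site 8 (T→G), site 12 (T→C), site 16 (T→C), site 17 (T→A), site 21 (G→C), site 22 (A→G), site 24 (T→C), site 25 (A→T), site 27 (A→G), site 28 (T→C), site 31 (C→T), site 40 (A→G).
There are 15 differences over 41 sites, so p = 15/41 = 0.366.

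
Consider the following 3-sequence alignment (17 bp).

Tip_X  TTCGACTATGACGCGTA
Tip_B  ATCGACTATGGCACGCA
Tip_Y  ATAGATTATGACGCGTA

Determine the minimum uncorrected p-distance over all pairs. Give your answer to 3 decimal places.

Pairwise Hamming distances:
  Tip_X vs Tip_B: 4
  Tip_X vs Tip_Y: 3
  Tip_B vs Tip_Y: 5
The smallest is 3 mismatches, between Tip_X and Tip_Y; p = 3/17 = 0.176.

0.176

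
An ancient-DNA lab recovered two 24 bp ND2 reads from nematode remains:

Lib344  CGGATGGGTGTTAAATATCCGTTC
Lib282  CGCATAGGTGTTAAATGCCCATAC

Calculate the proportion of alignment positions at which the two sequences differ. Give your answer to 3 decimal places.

0.250

Differing sites — 3:G/C; 6:G/A; 17:A/G; 18:T/C; 21:G/A; 23:T/A.
There are 6 differences over 24 sites, so p = 6/24 = 0.250.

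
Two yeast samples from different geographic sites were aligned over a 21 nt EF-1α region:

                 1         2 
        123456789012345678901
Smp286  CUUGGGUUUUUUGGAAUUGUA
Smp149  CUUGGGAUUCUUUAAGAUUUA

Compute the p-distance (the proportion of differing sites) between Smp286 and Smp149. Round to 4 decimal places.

Mismatches occur at site 7 (U→A), site 10 (U→C), site 13 (G→U), site 14 (G→A), site 16 (A→G), site 17 (U→A), site 19 (G→U).
There are 7 differences over 21 sites, so p = 7/21 = 0.3333.

0.3333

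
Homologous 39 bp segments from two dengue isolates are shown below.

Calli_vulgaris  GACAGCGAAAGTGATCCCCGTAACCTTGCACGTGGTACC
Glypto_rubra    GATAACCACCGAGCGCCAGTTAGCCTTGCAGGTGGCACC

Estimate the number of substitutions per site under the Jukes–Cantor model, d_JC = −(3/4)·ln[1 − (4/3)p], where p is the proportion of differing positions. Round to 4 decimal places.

Differing sites — 3:C/T; 5:G/A; 7:G/C; 9:A/C; 10:A/C; 12:T/A; 14:A/C; 15:T/G; 18:C/A; 19:C/G; 20:G/T; 23:A/G; 31:C/G; 36:T/C.
p = 14/39 = 0.358974.
d = −0.75 · ln(1 − (4/3)·0.358974) = −0.75 · ln(0.521368) = −0.75 · (-0.651299) = 0.4885.

0.4885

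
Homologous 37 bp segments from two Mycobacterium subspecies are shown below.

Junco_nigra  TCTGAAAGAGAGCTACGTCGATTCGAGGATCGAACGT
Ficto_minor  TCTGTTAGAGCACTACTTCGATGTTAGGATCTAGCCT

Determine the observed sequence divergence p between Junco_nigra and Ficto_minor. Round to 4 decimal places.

0.2973

The sequences differ at positions 5 (A/T), 6 (A/T), 11 (A/C), 12 (G/A), 17 (G/T), 23 (T/G), 24 (C/T), 25 (G/T), 32 (G/T), 34 (A/G), 36 (G/C).
There are 11 differences over 37 sites, so p = 11/37 = 0.2973.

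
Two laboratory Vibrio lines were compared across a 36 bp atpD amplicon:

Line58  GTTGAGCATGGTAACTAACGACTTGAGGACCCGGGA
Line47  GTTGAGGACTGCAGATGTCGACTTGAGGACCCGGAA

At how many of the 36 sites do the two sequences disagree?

9

Differing sites — 7:C/G; 9:T/C; 10:G/T; 12:T/C; 14:A/G; 15:C/A; 17:A/G; 18:A/T; 35:G/A.
That gives 9 mismatches out of 36 aligned sites, so the Hamming distance is 9.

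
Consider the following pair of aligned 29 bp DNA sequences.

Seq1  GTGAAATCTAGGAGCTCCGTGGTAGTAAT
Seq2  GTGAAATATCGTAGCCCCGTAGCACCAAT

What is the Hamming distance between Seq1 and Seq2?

Differing sites — 8:C/A; 10:A/C; 12:G/T; 16:T/C; 21:G/A; 23:T/C; 25:G/C; 26:T/C.
That gives 8 mismatches out of 29 aligned sites, so the Hamming distance is 8.

8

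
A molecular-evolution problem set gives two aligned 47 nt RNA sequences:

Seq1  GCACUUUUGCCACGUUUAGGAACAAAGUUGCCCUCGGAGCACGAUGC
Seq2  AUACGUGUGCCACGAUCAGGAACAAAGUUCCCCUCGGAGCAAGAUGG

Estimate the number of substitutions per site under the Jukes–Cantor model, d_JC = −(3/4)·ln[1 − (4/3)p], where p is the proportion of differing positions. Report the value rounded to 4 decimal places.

Differing sites — 1:G/A; 2:C/U; 5:U/G; 7:U/G; 15:U/A; 17:U/C; 30:G/C; 42:C/A; 47:C/G.
p = 9/47 = 0.191489.
d = −0.75 · ln(1 − (4/3)·0.191489) = −0.75 · ln(0.744681) = −0.75 · (-0.294799) = 0.2211.

0.2211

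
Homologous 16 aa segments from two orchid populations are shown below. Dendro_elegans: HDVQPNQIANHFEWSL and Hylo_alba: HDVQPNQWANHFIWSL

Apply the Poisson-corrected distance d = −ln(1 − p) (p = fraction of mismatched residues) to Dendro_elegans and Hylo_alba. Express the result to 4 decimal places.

Differing sites — 8:I/W; 13:E/I.
p = 2/16 = 0.125000.
d = −ln(1 − 0.125000) = −ln(0.875000) = 0.1335.

0.1335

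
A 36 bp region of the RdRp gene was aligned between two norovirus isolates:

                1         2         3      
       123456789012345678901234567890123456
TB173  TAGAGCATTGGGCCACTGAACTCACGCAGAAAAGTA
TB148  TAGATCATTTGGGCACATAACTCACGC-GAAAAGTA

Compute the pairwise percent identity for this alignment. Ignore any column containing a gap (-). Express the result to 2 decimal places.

85.71%

Excluding the 1 gap column leaves 35 comparable sites.
Mismatches occur at site 5 (G/T), site 10 (G/T), site 13 (C/G), site 17 (T/A), site 18 (G/T).
30 of the 35 comparable sites match, so the percent identity is 30/35 × 100 = 85.71%.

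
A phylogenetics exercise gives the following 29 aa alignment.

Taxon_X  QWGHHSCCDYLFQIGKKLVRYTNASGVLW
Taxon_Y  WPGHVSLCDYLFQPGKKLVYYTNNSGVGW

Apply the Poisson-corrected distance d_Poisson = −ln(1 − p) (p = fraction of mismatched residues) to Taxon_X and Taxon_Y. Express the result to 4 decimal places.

0.3228

Mismatches occur at site 1 (Q↔W), site 2 (W↔P), site 5 (H↔V), site 7 (C↔L), site 14 (I↔P), site 20 (R↔Y), site 24 (A↔N), site 28 (L↔G).
p = 8/29 = 0.275862.
d = −ln(1 − 0.275862) = −ln(0.724138) = 0.3228.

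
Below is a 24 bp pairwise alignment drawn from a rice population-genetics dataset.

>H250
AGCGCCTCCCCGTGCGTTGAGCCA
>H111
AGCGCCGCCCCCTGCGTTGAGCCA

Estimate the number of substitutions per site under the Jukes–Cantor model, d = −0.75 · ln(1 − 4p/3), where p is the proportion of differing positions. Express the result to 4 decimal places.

0.0883

Mismatches occur at site 7 (T/G), site 12 (G/C).
p = 2/24 = 0.083333.
d = −0.75 · ln(1 − (4/3)·0.083333) = −0.75 · ln(0.888889) = −0.75 · (-0.117783) = 0.0883.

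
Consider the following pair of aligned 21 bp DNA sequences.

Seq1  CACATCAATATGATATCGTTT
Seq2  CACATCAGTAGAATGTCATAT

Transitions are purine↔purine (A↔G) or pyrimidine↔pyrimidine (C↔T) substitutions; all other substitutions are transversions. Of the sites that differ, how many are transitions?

Differing sites — 8:A/G (Ti); 11:T/G (Tv); 12:G/A (Ti); 15:A/G (Ti); 18:G/A (Ti); 20:T/A (Tv).
Of the 6 differences, 4 transitions and 2 transversions, so the answer is 4.

4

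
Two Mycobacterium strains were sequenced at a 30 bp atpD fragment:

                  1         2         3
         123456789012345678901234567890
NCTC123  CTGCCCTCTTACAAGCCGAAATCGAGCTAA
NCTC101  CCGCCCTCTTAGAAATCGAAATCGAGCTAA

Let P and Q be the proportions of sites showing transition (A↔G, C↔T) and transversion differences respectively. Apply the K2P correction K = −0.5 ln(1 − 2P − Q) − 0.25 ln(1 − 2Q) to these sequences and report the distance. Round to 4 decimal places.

The sequences differ at positions 2 (T/C, transition), 12 (C/G, transversion), 15 (G/A, transition), 16 (C/T, transition).
Of the 4 differences, 3 transitions and 1 transversion over 30 sites: P = 3/30 = 0.100000, Q = 1/30 = 0.033333.
d = −0.5·ln(0.766667) − 0.25·ln(0.933334) = −0.5·(-0.265703) − 0.25·(-0.068992) = 0.1501.

0.1501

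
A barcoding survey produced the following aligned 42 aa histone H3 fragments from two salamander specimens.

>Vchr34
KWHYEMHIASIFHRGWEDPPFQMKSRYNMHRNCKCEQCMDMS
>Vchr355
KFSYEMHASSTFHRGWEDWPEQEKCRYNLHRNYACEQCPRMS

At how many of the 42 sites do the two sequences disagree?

Mismatches occur at site 2 (W/F), site 3 (H/S), site 8 (I/A), site 9 (A/S), site 11 (I/T), site 19 (P/W), site 21 (F/E), site 23 (M/E), site 25 (S/C), site 29 (M/L), site 33 (C/Y), site 34 (K/A), site 39 (M/P), site 40 (D/R).
That gives 14 mismatches out of 42 aligned sites, so the Hamming distance is 14.

14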